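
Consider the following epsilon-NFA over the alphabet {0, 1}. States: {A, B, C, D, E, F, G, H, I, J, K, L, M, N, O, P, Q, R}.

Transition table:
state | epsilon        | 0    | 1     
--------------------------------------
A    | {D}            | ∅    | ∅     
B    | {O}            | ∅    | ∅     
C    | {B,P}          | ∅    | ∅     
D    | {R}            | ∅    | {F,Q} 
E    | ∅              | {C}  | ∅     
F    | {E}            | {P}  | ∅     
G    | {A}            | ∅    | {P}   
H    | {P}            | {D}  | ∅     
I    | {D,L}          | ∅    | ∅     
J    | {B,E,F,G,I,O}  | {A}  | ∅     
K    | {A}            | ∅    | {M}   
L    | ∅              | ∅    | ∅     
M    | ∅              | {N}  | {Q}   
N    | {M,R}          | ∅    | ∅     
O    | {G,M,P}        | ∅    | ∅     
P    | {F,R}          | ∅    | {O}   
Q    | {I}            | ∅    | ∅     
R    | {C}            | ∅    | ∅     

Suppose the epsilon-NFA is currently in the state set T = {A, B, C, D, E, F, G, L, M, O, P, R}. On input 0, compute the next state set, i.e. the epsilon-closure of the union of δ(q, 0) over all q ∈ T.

{A, B, C, D, E, F, G, M, N, O, P, R}

E on 0 → {C}.
F on 0 → {P}.
M on 0 → {N}.
No 0-transition from A, B, C, D, G, L, O, P, R.
Union after reading 0: {C, N, P}.
Now take the epsilon-closure:
From C via epsilon: add B.
From N via epsilon: add M, R.
From P via epsilon: add F.
From B via epsilon: add O.
From F via epsilon: add E.
From O via epsilon: add G.
From G via epsilon: add A.
From A via epsilon: add D.
No new states can be added; the closed set is {A, B, C, D, E, F, G, M, N, O, P, R}.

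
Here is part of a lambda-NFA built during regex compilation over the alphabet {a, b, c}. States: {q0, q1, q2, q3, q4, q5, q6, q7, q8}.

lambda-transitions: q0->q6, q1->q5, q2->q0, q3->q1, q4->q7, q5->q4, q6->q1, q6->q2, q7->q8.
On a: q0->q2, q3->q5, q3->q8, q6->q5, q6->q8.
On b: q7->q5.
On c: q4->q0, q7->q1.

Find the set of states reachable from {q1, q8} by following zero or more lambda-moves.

{q1, q4, q5, q7, q8}

Start with {q1, q8}.
From q1 via lambda: add q5.
From q5 via lambda: add q4.
From q4 via lambda: add q7.
No new states can be added; the closed set is {q1, q4, q5, q7, q8}.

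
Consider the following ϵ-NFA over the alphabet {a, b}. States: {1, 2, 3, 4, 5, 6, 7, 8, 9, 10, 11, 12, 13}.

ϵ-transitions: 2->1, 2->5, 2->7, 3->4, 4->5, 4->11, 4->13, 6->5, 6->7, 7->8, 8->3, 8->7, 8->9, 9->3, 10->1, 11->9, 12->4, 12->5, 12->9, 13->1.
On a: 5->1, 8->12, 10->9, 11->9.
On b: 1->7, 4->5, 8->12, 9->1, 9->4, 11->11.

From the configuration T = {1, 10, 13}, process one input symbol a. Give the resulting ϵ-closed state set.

10 on a → {9}.
No a-transition from 1, 13.
Union after reading a: {9}.
Now take the ϵ-closure:
From 9 via ϵ: add 3.
From 3 via ϵ: add 4.
From 4 via ϵ: add 5, 11, 13.
From 13 via ϵ: add 1.
No new states can be added; the closed set is {1, 3, 4, 5, 9, 11, 13}.

{1, 3, 4, 5, 9, 11, 13}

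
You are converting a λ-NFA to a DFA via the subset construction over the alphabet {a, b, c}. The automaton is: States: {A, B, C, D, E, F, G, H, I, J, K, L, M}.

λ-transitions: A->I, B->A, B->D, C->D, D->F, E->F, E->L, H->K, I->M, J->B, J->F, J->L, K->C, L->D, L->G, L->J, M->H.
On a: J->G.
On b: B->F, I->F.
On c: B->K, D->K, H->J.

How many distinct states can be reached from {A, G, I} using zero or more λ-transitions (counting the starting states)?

9

Start with {A, G, I}.
From I via λ: add M.
From M via λ: add H.
From H via λ: add K.
From K via λ: add C.
From C via λ: add D.
From D via λ: add F.
λ-closure = {A, C, D, F, G, H, I, K, M}, which has 9 states.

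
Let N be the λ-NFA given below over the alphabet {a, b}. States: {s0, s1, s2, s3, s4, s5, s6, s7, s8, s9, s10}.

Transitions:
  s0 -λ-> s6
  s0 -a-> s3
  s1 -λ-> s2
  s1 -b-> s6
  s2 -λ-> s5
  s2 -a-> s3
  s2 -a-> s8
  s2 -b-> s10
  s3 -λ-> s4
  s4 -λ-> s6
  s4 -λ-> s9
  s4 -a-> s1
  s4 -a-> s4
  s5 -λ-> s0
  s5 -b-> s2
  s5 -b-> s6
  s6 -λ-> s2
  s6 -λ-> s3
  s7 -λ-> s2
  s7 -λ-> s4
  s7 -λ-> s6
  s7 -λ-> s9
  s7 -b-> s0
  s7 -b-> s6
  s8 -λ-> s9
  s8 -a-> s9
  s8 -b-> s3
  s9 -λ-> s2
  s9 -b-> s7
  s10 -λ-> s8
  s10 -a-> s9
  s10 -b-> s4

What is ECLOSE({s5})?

Start with {s5}.
From s5 via λ: add s0.
From s0 via λ: add s6.
From s6 via λ: add s2, s3.
From s3 via λ: add s4.
From s4 via λ: add s9.
No new states can be added; the closed set is {s0, s2, s3, s4, s5, s6, s9}.

{s0, s2, s3, s4, s5, s6, s9}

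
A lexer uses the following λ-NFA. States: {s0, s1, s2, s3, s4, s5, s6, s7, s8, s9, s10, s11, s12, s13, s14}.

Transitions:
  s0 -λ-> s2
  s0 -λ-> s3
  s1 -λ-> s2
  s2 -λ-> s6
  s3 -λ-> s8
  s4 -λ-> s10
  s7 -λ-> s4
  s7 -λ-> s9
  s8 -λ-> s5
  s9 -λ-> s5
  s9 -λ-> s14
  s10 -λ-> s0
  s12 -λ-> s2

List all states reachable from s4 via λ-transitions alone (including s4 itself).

{s0, s2, s3, s4, s5, s6, s8, s10}

Start with {s4}.
From s4 via λ: add s10.
From s10 via λ: add s0.
From s0 via λ: add s2, s3.
From s2 via λ: add s6.
From s3 via λ: add s8.
From s8 via λ: add s5.
No new states can be added; the closed set is {s0, s2, s3, s4, s5, s6, s8, s10}.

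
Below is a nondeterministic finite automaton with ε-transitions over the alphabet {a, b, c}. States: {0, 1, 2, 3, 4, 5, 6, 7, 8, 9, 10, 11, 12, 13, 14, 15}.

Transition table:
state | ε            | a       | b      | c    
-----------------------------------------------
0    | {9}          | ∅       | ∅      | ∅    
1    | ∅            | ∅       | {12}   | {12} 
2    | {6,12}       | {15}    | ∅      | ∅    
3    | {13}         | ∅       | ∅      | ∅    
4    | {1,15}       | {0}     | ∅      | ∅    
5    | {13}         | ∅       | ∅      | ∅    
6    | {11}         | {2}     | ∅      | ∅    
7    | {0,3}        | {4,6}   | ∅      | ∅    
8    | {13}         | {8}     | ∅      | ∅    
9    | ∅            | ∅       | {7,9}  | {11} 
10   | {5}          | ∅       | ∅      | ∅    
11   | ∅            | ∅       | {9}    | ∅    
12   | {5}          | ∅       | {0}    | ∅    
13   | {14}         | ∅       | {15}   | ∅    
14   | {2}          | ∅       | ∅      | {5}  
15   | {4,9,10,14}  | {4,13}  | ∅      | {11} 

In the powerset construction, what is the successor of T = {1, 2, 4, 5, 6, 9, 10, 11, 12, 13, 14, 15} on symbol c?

{2, 5, 6, 11, 12, 13, 14}

1 on c → {12}.
9 on c → {11}.
14 on c → {5}.
15 on c → {11}.
No c-transition from 2, 4, 5, 6, 10, 11, 12, 13.
Union after reading c: {5, 11, 12}.
Now take the ε-closure:
From 5 via ε: add 13.
From 13 via ε: add 14.
From 14 via ε: add 2.
From 2 via ε: add 6.
No new states can be added; the closed set is {2, 5, 6, 11, 12, 13, 14}.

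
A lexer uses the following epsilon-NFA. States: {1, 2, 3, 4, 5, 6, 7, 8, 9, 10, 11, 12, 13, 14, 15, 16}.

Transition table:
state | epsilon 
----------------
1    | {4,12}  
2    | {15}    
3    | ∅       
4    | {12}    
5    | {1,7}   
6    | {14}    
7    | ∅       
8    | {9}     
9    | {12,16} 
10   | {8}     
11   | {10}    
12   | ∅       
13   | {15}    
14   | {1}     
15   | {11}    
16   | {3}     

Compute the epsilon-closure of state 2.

{2, 3, 8, 9, 10, 11, 12, 15, 16}

Start with {2}.
From 2 via epsilon: add 15.
From 15 via epsilon: add 11.
From 11 via epsilon: add 10.
From 10 via epsilon: add 8.
From 8 via epsilon: add 9.
From 9 via epsilon: add 12, 16.
From 16 via epsilon: add 3.
No new states can be added; the closed set is {2, 3, 8, 9, 10, 11, 12, 15, 16}.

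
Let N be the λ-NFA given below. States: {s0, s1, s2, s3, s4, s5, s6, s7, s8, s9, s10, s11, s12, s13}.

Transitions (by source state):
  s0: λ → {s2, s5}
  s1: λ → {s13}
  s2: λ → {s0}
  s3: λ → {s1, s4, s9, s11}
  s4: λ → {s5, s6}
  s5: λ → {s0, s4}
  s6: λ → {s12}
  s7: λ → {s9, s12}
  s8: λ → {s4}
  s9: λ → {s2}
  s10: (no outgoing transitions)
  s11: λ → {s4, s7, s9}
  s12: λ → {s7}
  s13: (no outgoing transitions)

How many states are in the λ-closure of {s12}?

Start with {s12}.
From s12 via λ: add s7.
From s7 via λ: add s9.
From s9 via λ: add s2.
From s2 via λ: add s0.
From s0 via λ: add s5.
From s5 via λ: add s4.
From s4 via λ: add s6.
λ-closure = {s0, s2, s4, s5, s6, s7, s9, s12}, which has 8 states.

8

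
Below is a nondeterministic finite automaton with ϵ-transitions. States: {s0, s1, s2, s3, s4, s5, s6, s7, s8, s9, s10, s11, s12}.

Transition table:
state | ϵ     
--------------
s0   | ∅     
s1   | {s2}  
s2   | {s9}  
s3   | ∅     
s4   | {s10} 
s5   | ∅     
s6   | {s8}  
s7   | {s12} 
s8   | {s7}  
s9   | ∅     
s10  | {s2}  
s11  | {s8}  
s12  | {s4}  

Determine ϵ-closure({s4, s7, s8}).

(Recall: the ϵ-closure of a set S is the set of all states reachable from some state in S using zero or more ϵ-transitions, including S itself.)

Start with {s4, s7, s8}.
From s4 via ϵ: add s10.
From s7 via ϵ: add s12.
From s10 via ϵ: add s2.
From s2 via ϵ: add s9.
No new states can be added; the closed set is {s2, s4, s7, s8, s9, s10, s12}.

{s2, s4, s7, s8, s9, s10, s12}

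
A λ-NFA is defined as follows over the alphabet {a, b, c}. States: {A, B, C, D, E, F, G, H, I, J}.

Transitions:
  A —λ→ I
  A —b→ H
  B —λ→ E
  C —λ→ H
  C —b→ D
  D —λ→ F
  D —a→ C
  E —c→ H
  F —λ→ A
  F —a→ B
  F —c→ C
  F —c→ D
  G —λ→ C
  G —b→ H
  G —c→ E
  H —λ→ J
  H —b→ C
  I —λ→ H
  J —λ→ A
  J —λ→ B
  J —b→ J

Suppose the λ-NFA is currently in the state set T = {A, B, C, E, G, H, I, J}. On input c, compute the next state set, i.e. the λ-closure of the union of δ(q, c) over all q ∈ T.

{A, B, E, H, I, J}

E on c → {H}.
G on c → {E}.
No c-transition from A, B, C, H, I, J.
Union after reading c: {E, H}.
Now take the λ-closure:
From H via λ: add J.
From J via λ: add A, B.
From A via λ: add I.
No new states can be added; the closed set is {A, B, E, H, I, J}.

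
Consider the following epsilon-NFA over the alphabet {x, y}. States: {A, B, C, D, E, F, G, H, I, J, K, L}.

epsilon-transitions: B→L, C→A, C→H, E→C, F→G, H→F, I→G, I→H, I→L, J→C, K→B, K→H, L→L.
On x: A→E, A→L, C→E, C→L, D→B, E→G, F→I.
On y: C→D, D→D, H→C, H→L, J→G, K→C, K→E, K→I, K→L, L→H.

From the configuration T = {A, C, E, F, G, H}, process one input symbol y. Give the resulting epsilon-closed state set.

{A, C, D, F, G, H, L}

C on y → {D}.
H on y → {C, L}.
No y-transition from A, E, F, G.
Union after reading y: {C, D, L}.
Now take the epsilon-closure:
From C via epsilon: add A, H.
From H via epsilon: add F.
From F via epsilon: add G.
No new states can be added; the closed set is {A, C, D, F, G, H, L}.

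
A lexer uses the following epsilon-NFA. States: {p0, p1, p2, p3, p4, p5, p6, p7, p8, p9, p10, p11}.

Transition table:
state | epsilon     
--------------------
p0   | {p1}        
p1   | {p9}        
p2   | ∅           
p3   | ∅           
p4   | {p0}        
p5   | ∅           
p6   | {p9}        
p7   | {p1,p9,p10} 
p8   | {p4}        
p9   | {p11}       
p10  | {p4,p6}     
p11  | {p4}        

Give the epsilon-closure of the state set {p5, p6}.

{p0, p1, p4, p5, p6, p9, p11}

Start with {p5, p6}.
From p6 via epsilon: add p9.
From p9 via epsilon: add p11.
From p11 via epsilon: add p4.
From p4 via epsilon: add p0.
From p0 via epsilon: add p1.
No new states can be added; the closed set is {p0, p1, p4, p5, p6, p9, p11}.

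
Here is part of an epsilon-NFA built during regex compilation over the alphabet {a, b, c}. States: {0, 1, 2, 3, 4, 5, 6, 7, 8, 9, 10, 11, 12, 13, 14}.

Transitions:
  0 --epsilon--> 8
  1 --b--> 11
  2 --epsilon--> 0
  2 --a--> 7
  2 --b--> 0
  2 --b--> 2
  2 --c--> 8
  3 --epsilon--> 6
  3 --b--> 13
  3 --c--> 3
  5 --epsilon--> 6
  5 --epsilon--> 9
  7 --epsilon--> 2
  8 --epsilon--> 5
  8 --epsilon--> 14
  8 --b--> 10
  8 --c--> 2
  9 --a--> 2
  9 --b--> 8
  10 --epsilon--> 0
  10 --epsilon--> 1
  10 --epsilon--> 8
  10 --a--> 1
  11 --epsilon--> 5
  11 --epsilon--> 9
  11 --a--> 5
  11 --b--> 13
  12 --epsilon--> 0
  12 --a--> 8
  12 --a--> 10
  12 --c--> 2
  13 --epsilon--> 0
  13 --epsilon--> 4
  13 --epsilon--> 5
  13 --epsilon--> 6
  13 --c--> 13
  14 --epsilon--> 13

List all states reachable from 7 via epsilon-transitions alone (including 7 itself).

{0, 2, 4, 5, 6, 7, 8, 9, 13, 14}

Start with {7}.
From 7 via epsilon: add 2.
From 2 via epsilon: add 0.
From 0 via epsilon: add 8.
From 8 via epsilon: add 5, 14.
From 5 via epsilon: add 6, 9.
From 14 via epsilon: add 13.
From 13 via epsilon: add 4.
No new states can be added; the closed set is {0, 2, 4, 5, 6, 7, 8, 9, 13, 14}.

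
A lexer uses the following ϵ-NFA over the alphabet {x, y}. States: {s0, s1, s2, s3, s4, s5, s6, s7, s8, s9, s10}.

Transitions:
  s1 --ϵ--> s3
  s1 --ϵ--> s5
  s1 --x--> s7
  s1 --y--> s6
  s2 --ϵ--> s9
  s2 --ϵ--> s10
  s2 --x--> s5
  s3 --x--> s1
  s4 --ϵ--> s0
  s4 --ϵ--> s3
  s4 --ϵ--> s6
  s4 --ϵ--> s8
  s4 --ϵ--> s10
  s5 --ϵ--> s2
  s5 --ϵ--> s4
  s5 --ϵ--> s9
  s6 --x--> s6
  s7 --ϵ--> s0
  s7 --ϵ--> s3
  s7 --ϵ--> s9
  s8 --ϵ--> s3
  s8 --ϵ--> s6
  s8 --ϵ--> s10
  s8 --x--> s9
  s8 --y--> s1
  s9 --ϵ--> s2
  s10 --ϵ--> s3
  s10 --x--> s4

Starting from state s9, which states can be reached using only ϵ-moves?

{s2, s3, s9, s10}

Start with {s9}.
From s9 via ϵ: add s2.
From s2 via ϵ: add s10.
From s10 via ϵ: add s3.
No new states can be added; the closed set is {s2, s3, s9, s10}.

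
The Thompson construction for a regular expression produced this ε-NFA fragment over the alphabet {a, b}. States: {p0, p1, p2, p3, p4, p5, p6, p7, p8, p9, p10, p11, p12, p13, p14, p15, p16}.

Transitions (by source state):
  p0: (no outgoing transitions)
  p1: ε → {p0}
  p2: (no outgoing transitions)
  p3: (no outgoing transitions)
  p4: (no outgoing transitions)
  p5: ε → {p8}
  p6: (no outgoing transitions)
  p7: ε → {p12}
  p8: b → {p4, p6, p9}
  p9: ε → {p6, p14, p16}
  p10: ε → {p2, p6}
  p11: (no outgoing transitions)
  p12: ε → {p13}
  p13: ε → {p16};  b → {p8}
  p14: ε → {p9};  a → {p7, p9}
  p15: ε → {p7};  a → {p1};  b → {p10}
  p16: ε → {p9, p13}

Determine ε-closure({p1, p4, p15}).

{p0, p1, p4, p6, p7, p9, p12, p13, p14, p15, p16}

Start with {p1, p4, p15}.
From p1 via ε: add p0.
From p15 via ε: add p7.
From p7 via ε: add p12.
From p12 via ε: add p13.
From p13 via ε: add p16.
From p16 via ε: add p9.
From p9 via ε: add p6, p14.
No new states can be added; the closed set is {p0, p1, p4, p6, p7, p9, p12, p13, p14, p15, p16}.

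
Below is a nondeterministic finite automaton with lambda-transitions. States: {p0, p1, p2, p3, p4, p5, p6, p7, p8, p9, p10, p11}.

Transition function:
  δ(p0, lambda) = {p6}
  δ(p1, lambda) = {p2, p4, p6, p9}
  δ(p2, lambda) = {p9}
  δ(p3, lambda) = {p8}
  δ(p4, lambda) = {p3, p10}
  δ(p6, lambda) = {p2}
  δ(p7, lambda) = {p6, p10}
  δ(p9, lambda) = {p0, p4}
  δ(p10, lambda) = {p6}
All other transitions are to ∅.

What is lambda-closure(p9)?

Start with {p9}.
From p9 via lambda: add p0, p4.
From p0 via lambda: add p6.
From p4 via lambda: add p3, p10.
From p3 via lambda: add p8.
From p6 via lambda: add p2.
No new states can be added; the closed set is {p0, p2, p3, p4, p6, p8, p9, p10}.

{p0, p2, p3, p4, p6, p8, p9, p10}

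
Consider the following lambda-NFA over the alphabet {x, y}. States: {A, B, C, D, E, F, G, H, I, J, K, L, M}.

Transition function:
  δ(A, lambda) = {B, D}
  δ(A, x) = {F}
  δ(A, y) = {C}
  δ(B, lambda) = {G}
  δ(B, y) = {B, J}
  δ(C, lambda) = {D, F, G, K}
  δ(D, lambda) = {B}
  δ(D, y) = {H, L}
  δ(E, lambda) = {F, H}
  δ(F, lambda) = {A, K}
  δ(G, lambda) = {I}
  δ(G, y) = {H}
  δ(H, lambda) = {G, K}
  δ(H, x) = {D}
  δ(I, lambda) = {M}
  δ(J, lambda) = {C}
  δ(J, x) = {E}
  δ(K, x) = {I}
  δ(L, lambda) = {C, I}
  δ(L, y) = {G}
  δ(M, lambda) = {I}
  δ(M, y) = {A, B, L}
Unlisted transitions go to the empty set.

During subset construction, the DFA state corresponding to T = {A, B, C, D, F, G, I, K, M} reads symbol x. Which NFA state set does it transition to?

{A, B, D, F, G, I, K, M}

A on x → {F}.
K on x → {I}.
No x-transition from B, C, D, F, G, I, M.
Union after reading x: {F, I}.
Now take the lambda-closure:
From F via lambda: add A, K.
From I via lambda: add M.
From A via lambda: add B, D.
From B via lambda: add G.
No new states can be added; the closed set is {A, B, D, F, G, I, K, M}.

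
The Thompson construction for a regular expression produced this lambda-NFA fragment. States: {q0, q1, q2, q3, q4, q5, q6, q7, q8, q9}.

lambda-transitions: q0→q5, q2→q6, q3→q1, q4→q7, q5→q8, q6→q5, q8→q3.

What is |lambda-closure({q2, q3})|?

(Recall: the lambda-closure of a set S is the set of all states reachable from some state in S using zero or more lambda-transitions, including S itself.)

Start with {q2, q3}.
From q2 via lambda: add q6.
From q3 via lambda: add q1.
From q6 via lambda: add q5.
From q5 via lambda: add q8.
lambda-closure = {q1, q2, q3, q5, q6, q8}, which has 6 states.

6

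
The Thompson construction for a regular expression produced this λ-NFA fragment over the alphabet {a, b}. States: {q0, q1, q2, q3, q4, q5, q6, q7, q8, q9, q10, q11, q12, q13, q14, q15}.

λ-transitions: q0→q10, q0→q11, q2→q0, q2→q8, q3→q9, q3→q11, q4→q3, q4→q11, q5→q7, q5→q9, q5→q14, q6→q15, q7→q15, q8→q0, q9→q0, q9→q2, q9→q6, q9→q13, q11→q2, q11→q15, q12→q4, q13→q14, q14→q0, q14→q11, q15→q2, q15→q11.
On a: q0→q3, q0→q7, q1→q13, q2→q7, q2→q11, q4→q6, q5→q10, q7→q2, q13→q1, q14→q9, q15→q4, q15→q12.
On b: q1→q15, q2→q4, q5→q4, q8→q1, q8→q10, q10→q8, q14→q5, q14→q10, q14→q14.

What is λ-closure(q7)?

Start with {q7}.
From q7 via λ: add q15.
From q15 via λ: add q2, q11.
From q2 via λ: add q0, q8.
From q0 via λ: add q10.
No new states can be added; the closed set is {q0, q2, q7, q8, q10, q11, q15}.

{q0, q2, q7, q8, q10, q11, q15}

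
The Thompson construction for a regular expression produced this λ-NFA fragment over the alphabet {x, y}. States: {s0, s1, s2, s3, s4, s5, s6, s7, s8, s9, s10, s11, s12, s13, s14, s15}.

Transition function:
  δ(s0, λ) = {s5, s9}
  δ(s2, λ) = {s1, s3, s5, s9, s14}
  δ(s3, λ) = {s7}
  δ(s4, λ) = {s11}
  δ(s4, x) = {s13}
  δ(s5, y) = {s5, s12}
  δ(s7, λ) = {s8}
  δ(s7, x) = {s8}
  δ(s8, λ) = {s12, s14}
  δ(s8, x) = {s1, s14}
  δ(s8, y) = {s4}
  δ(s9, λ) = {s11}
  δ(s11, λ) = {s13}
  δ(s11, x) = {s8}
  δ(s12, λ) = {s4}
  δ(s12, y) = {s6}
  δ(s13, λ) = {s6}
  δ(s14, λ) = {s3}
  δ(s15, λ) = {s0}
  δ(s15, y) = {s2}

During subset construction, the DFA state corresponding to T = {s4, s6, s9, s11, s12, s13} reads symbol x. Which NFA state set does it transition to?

{s3, s4, s6, s7, s8, s11, s12, s13, s14}

s4 on x → {s13}.
s11 on x → {s8}.
No x-transition from s6, s9, s12, s13.
Union after reading x: {s8, s13}.
Now take the λ-closure:
From s8 via λ: add s12, s14.
From s13 via λ: add s6.
From s12 via λ: add s4.
From s14 via λ: add s3.
From s3 via λ: add s7.
From s4 via λ: add s11.
No new states can be added; the closed set is {s3, s4, s6, s7, s8, s11, s12, s13, s14}.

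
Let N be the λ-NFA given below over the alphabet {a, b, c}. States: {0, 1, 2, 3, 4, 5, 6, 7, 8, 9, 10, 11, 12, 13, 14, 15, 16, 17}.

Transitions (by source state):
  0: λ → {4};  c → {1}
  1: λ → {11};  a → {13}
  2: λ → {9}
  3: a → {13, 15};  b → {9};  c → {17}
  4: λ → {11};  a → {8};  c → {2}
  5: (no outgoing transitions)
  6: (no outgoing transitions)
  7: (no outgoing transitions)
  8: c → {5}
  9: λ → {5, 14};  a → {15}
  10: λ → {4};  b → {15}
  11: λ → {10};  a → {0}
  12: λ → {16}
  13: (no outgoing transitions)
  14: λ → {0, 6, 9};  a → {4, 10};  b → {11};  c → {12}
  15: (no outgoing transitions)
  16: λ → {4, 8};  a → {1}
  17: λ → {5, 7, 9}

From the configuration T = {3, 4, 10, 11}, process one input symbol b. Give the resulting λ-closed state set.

{0, 4, 5, 6, 9, 10, 11, 14, 15}

3 on b → {9}.
10 on b → {15}.
No b-transition from 4, 11.
Union after reading b: {9, 15}.
Now take the λ-closure:
From 9 via λ: add 5, 14.
From 14 via λ: add 0, 6.
From 0 via λ: add 4.
From 4 via λ: add 11.
From 11 via λ: add 10.
No new states can be added; the closed set is {0, 4, 5, 6, 9, 10, 11, 14, 15}.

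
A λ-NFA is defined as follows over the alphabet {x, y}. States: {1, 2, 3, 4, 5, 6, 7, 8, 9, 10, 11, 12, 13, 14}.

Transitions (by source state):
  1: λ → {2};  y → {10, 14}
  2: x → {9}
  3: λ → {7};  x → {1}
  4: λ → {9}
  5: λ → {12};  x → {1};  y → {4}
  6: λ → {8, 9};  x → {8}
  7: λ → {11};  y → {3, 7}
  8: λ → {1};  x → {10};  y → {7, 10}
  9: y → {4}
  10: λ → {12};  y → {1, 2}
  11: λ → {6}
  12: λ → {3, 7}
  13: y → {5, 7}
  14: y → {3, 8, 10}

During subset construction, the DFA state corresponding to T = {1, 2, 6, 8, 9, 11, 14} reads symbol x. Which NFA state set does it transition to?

2 on x → {9}.
6 on x → {8}.
8 on x → {10}.
No x-transition from 1, 9, 11, 14.
Union after reading x: {8, 9, 10}.
Now take the λ-closure:
From 8 via λ: add 1.
From 10 via λ: add 12.
From 1 via λ: add 2.
From 12 via λ: add 3, 7.
From 7 via λ: add 11.
From 11 via λ: add 6.
No new states can be added; the closed set is {1, 2, 3, 6, 7, 8, 9, 10, 11, 12}.

{1, 2, 3, 6, 7, 8, 9, 10, 11, 12}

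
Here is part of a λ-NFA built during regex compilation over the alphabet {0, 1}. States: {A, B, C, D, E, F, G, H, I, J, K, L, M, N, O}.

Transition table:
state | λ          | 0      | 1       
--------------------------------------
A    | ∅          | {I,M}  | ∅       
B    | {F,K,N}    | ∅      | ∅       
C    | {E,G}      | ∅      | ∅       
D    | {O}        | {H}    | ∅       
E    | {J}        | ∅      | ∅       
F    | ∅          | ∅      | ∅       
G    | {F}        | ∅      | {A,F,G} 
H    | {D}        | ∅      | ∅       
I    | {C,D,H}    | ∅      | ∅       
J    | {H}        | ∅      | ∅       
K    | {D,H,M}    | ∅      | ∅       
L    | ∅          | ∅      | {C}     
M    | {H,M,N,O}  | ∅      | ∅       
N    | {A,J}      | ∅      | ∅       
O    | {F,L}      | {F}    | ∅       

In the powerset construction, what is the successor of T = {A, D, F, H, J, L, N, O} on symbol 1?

L on 1 → {C}.
No 1-transition from A, D, F, H, J, N, O.
Union after reading 1: {C}.
Now take the λ-closure:
From C via λ: add E, G.
From E via λ: add J.
From G via λ: add F.
From J via λ: add H.
From H via λ: add D.
From D via λ: add O.
From O via λ: add L.
No new states can be added; the closed set is {C, D, E, F, G, H, J, L, O}.

{C, D, E, F, G, H, J, L, O}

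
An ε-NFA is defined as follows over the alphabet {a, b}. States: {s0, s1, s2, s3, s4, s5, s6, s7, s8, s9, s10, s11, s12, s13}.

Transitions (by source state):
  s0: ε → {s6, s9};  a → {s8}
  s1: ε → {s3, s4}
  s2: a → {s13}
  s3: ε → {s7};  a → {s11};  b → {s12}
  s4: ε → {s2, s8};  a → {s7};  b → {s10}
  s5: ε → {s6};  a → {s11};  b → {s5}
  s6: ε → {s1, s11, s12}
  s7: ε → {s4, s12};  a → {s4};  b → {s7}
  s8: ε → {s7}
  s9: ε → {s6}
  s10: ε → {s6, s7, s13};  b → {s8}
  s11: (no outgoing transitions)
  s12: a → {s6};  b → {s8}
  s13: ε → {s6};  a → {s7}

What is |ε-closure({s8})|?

Start with {s8}.
From s8 via ε: add s7.
From s7 via ε: add s4, s12.
From s4 via ε: add s2.
ε-closure = {s2, s4, s7, s8, s12}, which has 5 states.

5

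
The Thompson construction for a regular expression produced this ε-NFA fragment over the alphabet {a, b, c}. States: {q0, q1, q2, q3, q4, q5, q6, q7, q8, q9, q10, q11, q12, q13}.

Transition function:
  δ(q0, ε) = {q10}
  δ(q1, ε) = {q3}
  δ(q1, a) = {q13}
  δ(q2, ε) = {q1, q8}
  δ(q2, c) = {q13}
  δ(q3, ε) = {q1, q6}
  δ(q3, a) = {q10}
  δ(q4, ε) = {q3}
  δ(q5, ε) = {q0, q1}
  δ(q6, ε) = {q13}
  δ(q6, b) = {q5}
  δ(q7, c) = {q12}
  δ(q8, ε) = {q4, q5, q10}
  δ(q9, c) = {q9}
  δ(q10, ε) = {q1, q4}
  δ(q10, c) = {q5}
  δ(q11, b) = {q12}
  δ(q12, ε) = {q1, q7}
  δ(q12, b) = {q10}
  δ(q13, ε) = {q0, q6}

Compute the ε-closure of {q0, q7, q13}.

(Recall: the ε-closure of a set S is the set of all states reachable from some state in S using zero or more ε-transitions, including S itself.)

{q0, q1, q3, q4, q6, q7, q10, q13}

Start with {q0, q7, q13}.
From q0 via ε: add q10.
From q13 via ε: add q6.
From q10 via ε: add q1, q4.
From q1 via ε: add q3.
No new states can be added; the closed set is {q0, q1, q3, q4, q6, q7, q10, q13}.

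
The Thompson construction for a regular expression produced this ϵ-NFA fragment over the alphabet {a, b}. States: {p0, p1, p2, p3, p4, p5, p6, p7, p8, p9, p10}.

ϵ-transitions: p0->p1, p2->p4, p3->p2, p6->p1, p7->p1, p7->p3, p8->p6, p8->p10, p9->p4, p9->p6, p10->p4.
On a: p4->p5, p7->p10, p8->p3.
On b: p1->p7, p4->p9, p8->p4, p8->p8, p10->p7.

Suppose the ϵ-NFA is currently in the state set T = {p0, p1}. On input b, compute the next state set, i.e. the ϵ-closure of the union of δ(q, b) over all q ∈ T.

p1 on b → {p7}.
No b-transition from p0.
Union after reading b: {p7}.
Now take the ϵ-closure:
From p7 via ϵ: add p1, p3.
From p3 via ϵ: add p2.
From p2 via ϵ: add p4.
No new states can be added; the closed set is {p1, p2, p3, p4, p7}.

{p1, p2, p3, p4, p7}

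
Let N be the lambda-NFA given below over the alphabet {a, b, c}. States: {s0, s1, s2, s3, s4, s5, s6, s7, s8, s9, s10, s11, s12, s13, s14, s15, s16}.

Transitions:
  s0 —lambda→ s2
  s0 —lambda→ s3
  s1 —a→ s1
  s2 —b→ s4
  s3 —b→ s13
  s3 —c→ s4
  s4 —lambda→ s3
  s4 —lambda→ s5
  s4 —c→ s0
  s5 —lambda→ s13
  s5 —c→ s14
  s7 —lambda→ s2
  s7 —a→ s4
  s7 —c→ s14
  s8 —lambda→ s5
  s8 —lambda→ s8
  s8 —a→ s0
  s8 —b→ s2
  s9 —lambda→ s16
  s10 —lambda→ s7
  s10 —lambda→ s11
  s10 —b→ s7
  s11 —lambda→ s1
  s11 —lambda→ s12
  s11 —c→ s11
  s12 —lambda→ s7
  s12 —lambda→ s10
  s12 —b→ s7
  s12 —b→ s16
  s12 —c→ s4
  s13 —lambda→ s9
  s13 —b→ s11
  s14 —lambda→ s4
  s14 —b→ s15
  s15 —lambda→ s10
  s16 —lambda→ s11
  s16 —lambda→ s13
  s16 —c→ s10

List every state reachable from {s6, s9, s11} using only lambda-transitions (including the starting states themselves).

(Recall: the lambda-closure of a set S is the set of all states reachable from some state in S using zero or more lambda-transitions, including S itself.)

{s1, s2, s6, s7, s9, s10, s11, s12, s13, s16}

Start with {s6, s9, s11}.
From s9 via lambda: add s16.
From s11 via lambda: add s1, s12.
From s12 via lambda: add s7, s10.
From s16 via lambda: add s13.
From s7 via lambda: add s2.
No new states can be added; the closed set is {s1, s2, s6, s7, s9, s10, s11, s12, s13, s16}.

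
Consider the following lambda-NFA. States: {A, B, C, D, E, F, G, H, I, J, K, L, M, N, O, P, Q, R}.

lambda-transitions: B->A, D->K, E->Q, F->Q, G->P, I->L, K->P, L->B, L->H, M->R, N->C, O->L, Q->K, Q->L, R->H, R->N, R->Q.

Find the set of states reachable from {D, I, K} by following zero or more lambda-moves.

{A, B, D, H, I, K, L, P}

Start with {D, I, K}.
From I via lambda: add L.
From K via lambda: add P.
From L via lambda: add B, H.
From B via lambda: add A.
No new states can be added; the closed set is {A, B, D, H, I, K, L, P}.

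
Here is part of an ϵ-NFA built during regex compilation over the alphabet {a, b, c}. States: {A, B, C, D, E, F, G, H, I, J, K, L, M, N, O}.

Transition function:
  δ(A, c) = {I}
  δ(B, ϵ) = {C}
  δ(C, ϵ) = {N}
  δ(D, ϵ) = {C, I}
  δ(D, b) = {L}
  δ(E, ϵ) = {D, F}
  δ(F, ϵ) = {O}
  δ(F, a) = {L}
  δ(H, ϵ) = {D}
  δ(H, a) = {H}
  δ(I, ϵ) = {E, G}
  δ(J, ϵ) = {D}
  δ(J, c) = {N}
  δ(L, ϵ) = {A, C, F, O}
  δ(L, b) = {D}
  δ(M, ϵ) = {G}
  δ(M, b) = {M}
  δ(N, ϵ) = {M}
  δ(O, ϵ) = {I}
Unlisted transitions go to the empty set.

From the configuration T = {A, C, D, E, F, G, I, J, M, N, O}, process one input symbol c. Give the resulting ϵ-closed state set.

{C, D, E, F, G, I, M, N, O}

A on c → {I}.
J on c → {N}.
No c-transition from C, D, E, F, G, I, M, N, O.
Union after reading c: {I, N}.
Now take the ϵ-closure:
From I via ϵ: add E, G.
From N via ϵ: add M.
From E via ϵ: add D, F.
From D via ϵ: add C.
From F via ϵ: add O.
No new states can be added; the closed set is {C, D, E, F, G, I, M, N, O}.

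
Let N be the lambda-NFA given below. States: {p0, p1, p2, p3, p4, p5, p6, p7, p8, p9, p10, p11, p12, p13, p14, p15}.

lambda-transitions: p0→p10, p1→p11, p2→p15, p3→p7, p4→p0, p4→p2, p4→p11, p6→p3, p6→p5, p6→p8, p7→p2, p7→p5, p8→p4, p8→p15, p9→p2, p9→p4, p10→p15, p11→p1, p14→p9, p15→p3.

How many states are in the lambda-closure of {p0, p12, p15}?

Start with {p0, p12, p15}.
From p0 via lambda: add p10.
From p15 via lambda: add p3.
From p3 via lambda: add p7.
From p7 via lambda: add p2, p5.
lambda-closure = {p0, p2, p3, p5, p7, p10, p12, p15}, which has 8 states.

8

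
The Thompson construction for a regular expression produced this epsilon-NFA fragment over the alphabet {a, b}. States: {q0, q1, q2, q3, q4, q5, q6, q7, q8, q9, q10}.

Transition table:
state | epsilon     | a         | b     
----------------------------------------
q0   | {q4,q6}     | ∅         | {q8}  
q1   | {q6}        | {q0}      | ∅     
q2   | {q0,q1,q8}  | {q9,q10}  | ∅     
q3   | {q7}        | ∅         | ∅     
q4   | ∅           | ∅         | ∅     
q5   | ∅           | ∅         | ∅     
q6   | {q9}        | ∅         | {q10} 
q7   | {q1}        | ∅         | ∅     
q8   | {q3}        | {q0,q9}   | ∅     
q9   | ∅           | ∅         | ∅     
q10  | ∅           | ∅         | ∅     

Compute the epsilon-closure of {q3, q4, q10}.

{q1, q3, q4, q6, q7, q9, q10}

Start with {q3, q4, q10}.
From q3 via epsilon: add q7.
From q7 via epsilon: add q1.
From q1 via epsilon: add q6.
From q6 via epsilon: add q9.
No new states can be added; the closed set is {q1, q3, q4, q6, q7, q9, q10}.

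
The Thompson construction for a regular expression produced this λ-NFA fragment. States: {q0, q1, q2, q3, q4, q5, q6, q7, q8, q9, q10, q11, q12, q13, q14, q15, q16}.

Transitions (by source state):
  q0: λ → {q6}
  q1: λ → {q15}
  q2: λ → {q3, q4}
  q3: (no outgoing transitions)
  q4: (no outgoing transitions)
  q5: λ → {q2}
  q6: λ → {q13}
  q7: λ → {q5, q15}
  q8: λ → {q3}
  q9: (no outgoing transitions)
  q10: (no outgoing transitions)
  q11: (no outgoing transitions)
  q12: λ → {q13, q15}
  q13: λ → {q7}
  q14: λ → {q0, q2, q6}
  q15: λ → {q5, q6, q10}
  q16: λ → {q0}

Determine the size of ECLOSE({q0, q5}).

Start with {q0, q5}.
From q0 via λ: add q6.
From q5 via λ: add q2.
From q2 via λ: add q3, q4.
From q6 via λ: add q13.
From q13 via λ: add q7.
From q7 via λ: add q15.
From q15 via λ: add q10.
λ-closure = {q0, q2, q3, q4, q5, q6, q7, q10, q13, q15}, which has 10 states.

10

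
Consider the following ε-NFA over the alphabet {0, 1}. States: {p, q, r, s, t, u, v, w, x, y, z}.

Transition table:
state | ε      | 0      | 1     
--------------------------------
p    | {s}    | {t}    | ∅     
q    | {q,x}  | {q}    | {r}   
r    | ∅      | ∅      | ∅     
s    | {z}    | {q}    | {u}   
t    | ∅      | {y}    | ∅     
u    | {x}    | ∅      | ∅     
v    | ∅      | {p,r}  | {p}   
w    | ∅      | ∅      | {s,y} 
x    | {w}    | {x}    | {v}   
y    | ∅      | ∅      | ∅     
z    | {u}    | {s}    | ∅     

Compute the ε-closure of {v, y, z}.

Start with {v, y, z}.
From z via ε: add u.
From u via ε: add x.
From x via ε: add w.
No new states can be added; the closed set is {u, v, w, x, y, z}.

{u, v, w, x, y, z}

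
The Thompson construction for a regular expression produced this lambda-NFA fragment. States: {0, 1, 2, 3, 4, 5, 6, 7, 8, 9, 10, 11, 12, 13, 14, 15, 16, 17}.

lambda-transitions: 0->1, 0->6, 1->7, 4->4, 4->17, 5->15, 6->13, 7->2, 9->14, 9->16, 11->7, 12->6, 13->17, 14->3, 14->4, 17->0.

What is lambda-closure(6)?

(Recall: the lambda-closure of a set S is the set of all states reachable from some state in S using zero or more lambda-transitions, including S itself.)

{0, 1, 2, 6, 7, 13, 17}

Start with {6}.
From 6 via lambda: add 13.
From 13 via lambda: add 17.
From 17 via lambda: add 0.
From 0 via lambda: add 1.
From 1 via lambda: add 7.
From 7 via lambda: add 2.
No new states can be added; the closed set is {0, 1, 2, 6, 7, 13, 17}.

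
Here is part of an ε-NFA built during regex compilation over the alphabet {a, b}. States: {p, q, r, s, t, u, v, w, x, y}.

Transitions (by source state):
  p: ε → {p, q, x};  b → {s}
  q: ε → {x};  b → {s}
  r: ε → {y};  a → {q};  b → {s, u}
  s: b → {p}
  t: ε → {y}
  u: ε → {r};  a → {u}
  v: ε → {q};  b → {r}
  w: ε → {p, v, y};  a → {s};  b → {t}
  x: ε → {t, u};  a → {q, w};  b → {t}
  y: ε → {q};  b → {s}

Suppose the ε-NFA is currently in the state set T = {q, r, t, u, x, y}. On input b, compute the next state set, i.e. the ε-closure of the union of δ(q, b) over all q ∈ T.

q on b → {s}.
r on b → {s, u}.
x on b → {t}.
y on b → {s}.
No b-transition from t, u.
Union after reading b: {s, t, u}.
Now take the ε-closure:
From t via ε: add y.
From u via ε: add r.
From y via ε: add q.
From q via ε: add x.
No new states can be added; the closed set is {q, r, s, t, u, x, y}.

{q, r, s, t, u, x, y}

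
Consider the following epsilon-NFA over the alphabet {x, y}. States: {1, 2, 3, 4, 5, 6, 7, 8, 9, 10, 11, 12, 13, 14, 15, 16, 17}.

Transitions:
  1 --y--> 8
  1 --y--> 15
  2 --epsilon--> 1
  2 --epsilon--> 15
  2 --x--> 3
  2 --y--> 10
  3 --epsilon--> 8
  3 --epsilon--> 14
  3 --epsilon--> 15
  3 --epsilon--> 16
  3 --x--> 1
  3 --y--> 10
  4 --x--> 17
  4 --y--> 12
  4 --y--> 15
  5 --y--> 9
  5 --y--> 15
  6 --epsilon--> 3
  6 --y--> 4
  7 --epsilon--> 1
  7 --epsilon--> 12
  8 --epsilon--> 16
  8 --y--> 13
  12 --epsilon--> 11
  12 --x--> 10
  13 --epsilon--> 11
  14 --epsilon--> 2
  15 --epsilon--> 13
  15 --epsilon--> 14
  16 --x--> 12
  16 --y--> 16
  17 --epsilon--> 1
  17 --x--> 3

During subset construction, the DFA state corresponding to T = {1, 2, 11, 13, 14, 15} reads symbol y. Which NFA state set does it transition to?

1 on y → {8, 15}.
2 on y → {10}.
No y-transition from 11, 13, 14, 15.
Union after reading y: {8, 10, 15}.
Now take the epsilon-closure:
From 8 via epsilon: add 16.
From 15 via epsilon: add 13, 14.
From 13 via epsilon: add 11.
From 14 via epsilon: add 2.
From 2 via epsilon: add 1.
No new states can be added; the closed set is {1, 2, 8, 10, 11, 13, 14, 15, 16}.

{1, 2, 8, 10, 11, 13, 14, 15, 16}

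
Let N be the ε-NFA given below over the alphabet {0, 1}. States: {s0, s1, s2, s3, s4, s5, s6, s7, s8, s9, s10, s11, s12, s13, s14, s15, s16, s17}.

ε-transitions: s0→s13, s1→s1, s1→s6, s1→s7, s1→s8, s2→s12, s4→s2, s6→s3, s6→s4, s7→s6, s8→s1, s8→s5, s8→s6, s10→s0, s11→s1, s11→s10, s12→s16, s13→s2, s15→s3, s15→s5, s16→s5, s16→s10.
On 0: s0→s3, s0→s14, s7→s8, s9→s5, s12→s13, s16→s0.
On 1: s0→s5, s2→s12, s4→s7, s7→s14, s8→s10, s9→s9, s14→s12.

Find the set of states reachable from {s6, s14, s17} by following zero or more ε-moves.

Start with {s6, s14, s17}.
From s6 via ε: add s3, s4.
From s4 via ε: add s2.
From s2 via ε: add s12.
From s12 via ε: add s16.
From s16 via ε: add s5, s10.
From s10 via ε: add s0.
From s0 via ε: add s13.
No new states can be added; the closed set is {s0, s2, s3, s4, s5, s6, s10, s12, s13, s14, s16, s17}.

{s0, s2, s3, s4, s5, s6, s10, s12, s13, s14, s16, s17}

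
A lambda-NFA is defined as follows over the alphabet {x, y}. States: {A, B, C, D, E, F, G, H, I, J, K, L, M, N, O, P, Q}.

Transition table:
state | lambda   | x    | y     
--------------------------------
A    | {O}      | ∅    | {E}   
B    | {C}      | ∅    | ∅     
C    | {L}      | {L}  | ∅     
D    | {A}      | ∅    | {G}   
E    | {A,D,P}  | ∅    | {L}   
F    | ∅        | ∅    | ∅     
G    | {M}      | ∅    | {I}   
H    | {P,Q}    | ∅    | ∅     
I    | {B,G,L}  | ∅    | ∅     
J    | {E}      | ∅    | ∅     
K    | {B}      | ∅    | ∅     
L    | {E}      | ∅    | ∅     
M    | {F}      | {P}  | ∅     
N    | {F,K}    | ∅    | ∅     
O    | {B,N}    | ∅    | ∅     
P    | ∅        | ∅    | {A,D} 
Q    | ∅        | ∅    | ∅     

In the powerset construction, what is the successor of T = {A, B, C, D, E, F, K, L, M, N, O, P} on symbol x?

C on x → {L}.
M on x → {P}.
No x-transition from A, B, D, E, F, K, L, N, O, P.
Union after reading x: {L, P}.
Now take the lambda-closure:
From L via lambda: add E.
From E via lambda: add A, D.
From A via lambda: add O.
From O via lambda: add B, N.
From B via lambda: add C.
From N via lambda: add F, K.
No new states can be added; the closed set is {A, B, C, D, E, F, K, L, N, O, P}.

{A, B, C, D, E, F, K, L, N, O, P}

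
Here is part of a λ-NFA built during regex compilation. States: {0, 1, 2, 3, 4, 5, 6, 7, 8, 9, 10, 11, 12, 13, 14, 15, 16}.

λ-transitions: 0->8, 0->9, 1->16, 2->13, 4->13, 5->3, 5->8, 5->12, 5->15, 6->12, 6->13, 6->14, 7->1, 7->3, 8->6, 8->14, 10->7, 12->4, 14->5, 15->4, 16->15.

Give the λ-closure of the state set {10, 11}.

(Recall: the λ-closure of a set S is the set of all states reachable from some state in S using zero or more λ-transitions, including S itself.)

{1, 3, 4, 7, 10, 11, 13, 15, 16}

Start with {10, 11}.
From 10 via λ: add 7.
From 7 via λ: add 1, 3.
From 1 via λ: add 16.
From 16 via λ: add 15.
From 15 via λ: add 4.
From 4 via λ: add 13.
No new states can be added; the closed set is {1, 3, 4, 7, 10, 11, 13, 15, 16}.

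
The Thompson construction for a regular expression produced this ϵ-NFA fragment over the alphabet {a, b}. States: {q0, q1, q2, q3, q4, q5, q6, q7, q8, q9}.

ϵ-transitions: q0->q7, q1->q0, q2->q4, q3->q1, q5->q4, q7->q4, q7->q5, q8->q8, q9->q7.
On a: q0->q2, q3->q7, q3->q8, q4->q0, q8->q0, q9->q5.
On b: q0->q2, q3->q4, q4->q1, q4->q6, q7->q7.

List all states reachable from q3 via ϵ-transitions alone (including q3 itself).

Start with {q3}.
From q3 via ϵ: add q1.
From q1 via ϵ: add q0.
From q0 via ϵ: add q7.
From q7 via ϵ: add q4, q5.
No new states can be added; the closed set is {q0, q1, q3, q4, q5, q7}.

{q0, q1, q3, q4, q5, q7}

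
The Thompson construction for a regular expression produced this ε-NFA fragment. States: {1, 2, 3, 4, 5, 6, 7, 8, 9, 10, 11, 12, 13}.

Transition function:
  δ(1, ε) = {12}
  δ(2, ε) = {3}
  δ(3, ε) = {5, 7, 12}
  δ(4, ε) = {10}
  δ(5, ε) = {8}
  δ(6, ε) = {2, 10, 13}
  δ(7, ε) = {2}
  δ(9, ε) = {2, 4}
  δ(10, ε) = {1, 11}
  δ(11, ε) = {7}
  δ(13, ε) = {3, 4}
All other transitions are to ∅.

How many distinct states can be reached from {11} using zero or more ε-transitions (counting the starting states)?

7

Start with {11}.
From 11 via ε: add 7.
From 7 via ε: add 2.
From 2 via ε: add 3.
From 3 via ε: add 5, 12.
From 5 via ε: add 8.
ε-closure = {2, 3, 5, 7, 8, 11, 12}, which has 7 states.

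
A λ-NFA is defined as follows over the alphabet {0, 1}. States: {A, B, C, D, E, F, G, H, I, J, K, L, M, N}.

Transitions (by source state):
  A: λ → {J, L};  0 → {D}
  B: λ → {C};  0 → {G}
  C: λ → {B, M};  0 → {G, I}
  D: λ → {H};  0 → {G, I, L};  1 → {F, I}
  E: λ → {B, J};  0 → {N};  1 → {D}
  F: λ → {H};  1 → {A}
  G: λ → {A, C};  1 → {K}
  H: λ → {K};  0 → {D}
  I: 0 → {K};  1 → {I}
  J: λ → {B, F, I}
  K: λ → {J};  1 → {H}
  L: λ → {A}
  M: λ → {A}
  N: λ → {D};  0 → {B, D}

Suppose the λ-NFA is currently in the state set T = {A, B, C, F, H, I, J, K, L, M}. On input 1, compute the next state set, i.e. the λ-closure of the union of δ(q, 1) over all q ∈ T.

F on 1 → {A}.
I on 1 → {I}.
K on 1 → {H}.
No 1-transition from A, B, C, H, J, L, M.
Union after reading 1: {A, H, I}.
Now take the λ-closure:
From A via λ: add J, L.
From H via λ: add K.
From J via λ: add B, F.
From B via λ: add C.
From C via λ: add M.
No new states can be added; the closed set is {A, B, C, F, H, I, J, K, L, M}.

{A, B, C, F, H, I, J, K, L, M}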